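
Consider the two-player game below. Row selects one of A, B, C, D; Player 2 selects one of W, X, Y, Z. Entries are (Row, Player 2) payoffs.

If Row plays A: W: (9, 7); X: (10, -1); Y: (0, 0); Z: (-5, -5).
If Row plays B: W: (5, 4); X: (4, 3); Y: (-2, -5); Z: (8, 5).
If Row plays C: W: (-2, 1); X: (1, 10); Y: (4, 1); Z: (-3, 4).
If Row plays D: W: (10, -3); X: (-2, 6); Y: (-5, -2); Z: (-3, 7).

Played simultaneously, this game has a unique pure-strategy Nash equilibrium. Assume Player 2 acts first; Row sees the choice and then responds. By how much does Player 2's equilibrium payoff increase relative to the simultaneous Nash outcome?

0

Solve by backward induction (Player 2 leads).
- W: BR = D, leader payoff -3.
- X: BR = A, leader payoff -1.
- Y: BR = C, leader payoff 1.
- Z: BR = B, leader payoff 5.
Maximizing over -3, -1, 1, 5, Player 2 chooses Z. Subgame-perfect outcome: (B, Z) with payoffs (8, 5).
For the simultaneous game, intersect best replies.
Row's best replies: W→D; X→A; Y→C; Z→B.
Player 2's best replies: A→W; B→Z; C→X; D→Z.
Only (B, Z) has each player best-responding; Nash payoffs (8, 5).
Player 2's commitment gain: 5 − 5 = 0.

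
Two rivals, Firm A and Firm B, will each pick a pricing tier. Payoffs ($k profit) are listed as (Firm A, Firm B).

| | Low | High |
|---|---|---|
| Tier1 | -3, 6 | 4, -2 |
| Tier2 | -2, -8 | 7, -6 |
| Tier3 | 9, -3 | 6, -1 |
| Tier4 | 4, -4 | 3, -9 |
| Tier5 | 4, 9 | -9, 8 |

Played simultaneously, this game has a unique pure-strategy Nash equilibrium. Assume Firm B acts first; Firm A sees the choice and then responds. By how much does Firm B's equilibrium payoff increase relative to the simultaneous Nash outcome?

Work backward from Firm A's decision.
- Low → Firm A plays Tier3 (best of -3, -2, 9, 4, 4); Firm B gets -3.
- High → Firm A plays Tier2 (best of 4, 7, 6, 3, -9); Firm B gets -6.
Firm B's induced payoffs are -3, -6, so Firm B commits to Low. Subgame-perfect outcome: (Tier3, Low) with payoffs (9, -3).
For the simultaneous game, intersect best replies.
Firm A's best replies: Low→Tier3; High→Tier2.
Firm B's best replies: Tier1→Low; Tier2→High; Tier3→High; Tier4→Low; Tier5→Low.
The unique mutual best reply is (Tier2, High), giving (7, -6).
Firm B's commitment gain: -3 − -6 = 3.

3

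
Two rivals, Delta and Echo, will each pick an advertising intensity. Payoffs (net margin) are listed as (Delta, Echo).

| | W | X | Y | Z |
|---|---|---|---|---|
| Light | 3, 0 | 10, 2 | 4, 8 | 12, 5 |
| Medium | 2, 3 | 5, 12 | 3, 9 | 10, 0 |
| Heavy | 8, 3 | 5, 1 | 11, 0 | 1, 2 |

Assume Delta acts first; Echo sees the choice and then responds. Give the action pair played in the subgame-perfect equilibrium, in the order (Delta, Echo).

Backward induction with Delta moving first.
- Light: BR = Y, leader payoff 4.
- Medium: BR = X, leader payoff 5.
- Heavy: BR = W, leader payoff 8.
Maximizing over 4, 5, 8, Delta chooses Heavy. Subgame-perfect outcome: (Heavy, W) with payoffs (8, 3).

(Heavy, W)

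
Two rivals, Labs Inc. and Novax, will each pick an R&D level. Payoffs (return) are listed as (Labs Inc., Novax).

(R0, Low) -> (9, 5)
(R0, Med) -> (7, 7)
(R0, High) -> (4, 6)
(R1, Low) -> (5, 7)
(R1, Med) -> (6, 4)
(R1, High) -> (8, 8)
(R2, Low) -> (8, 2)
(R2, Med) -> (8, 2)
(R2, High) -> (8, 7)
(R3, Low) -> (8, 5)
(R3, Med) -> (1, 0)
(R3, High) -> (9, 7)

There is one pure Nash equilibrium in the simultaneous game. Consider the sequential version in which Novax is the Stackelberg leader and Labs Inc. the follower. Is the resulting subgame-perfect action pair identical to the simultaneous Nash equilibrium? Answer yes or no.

Solve by backward induction (Novax leads).
- Low: Labs Inc. compares 9, 5, 8, 8 and picks R0; Novax would get 5.
- Med: Labs Inc. compares 7, 6, 8, 1 and picks R2; Novax would get 2.
- High: Labs Inc. compares 4, 8, 8, 9 and picks R3; Novax would get 7.
Novax's induced payoffs are 5, 2, 7, so Novax commits to High. Subgame-perfect outcome: (R3, High) with payoffs (9, 7).
For the simultaneous game, intersect best replies.
Labs Inc.'s best replies: Low→R0; Med→R2; High→R3.
Novax's best replies: R0→Med; R1→High; R2→High; R3→High.
Only (R3, High) has each player best-responding; Nash payoffs (9, 7).
Sequential outcome (R3, High) coincides with the Nash profile (R3, High).

yes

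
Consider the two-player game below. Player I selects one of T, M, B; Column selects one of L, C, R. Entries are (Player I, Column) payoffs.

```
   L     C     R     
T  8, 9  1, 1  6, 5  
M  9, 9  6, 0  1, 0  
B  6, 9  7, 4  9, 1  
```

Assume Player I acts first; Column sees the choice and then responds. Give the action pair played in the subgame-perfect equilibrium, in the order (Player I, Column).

(M, L)

Solve by backward induction (Player I leads).
- T → Column plays L (best of 9, 1, 5); Player I gets 8.
- M → Column plays L (best of 9, 0, 0); Player I gets 9.
- B → Column plays L (best of 9, 4, 1); Player I gets 6.
Player I's induced payoffs are 8, 9, 6, so Player I commits to M. Subgame-perfect outcome: (M, L) with payoffs (9, 9).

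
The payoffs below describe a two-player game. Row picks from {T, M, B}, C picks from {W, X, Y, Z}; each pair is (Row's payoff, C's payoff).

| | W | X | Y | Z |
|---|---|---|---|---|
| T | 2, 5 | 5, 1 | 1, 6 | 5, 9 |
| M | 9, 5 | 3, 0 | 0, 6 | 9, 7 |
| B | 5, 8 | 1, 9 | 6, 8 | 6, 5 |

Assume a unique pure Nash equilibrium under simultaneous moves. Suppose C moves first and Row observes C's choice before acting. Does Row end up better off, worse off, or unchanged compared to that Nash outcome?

Work backward from Row's decision.
- W: Row compares 2, 9, 5 and picks M; C would get 5.
- X: Row compares 5, 3, 1 and picks T; C would get 1.
- Y: Row compares 1, 0, 6 and picks B; C would get 8.
- Z: Row compares 5, 9, 6 and picks M; C would get 7.
C's induced payoffs are 5, 1, 8, 7, so C commits to Y. Subgame-perfect outcome: (B, Y) with payoffs (6, 8).
Under simultaneous play:
Row's best replies: W→M; X→T; Y→B; Z→M.
C's best replies: T→Z; M→Z; B→X.
The unique mutual best reply is (M, Z), giving (9, 7).
Row earns 6 sequentially versus 9 at the Nash outcome: worse off.

worse off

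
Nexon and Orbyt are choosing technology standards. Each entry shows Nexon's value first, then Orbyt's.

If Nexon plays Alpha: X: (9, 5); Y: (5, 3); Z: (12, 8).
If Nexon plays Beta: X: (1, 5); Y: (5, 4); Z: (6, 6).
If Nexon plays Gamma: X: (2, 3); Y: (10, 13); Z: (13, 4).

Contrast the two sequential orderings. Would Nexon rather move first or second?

first

If Nexon leads: Orbyt's best replies are Alpha→Z, Beta→Z, Gamma→Y; Nexon's induced payoffs 12, 6, 10; outcome (Alpha, Z), payoffs (12, 8).
If Orbyt leads: Nexon's best replies are X→Alpha, Y→Gamma, Z→Gamma; Orbyt's induced payoffs 5, 13, 4; outcome (Gamma, Y), payoffs (10, 13).
Nexon gets 12 moving first and 10 moving second, so Nexon prefers to move first.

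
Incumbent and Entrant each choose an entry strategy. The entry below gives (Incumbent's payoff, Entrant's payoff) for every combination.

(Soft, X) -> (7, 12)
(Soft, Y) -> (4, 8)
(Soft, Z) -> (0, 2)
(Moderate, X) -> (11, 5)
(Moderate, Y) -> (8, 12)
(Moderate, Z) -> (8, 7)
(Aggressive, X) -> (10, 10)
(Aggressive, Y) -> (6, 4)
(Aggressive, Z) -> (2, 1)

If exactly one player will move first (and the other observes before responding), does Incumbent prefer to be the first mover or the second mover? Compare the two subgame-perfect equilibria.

If Incumbent leads: Entrant's best replies are Soft→X, Moderate→Y, Aggressive→X; Incumbent's induced payoffs 7, 8, 10; outcome (Aggressive, X), payoffs (10, 10).
If Entrant leads: Incumbent's best replies are X→Moderate, Y→Moderate, Z→Moderate; Entrant's induced payoffs 5, 12, 7; outcome (Moderate, Y), payoffs (8, 12).
Incumbent gets 10 moving first and 8 moving second, so Incumbent prefers to move first.

first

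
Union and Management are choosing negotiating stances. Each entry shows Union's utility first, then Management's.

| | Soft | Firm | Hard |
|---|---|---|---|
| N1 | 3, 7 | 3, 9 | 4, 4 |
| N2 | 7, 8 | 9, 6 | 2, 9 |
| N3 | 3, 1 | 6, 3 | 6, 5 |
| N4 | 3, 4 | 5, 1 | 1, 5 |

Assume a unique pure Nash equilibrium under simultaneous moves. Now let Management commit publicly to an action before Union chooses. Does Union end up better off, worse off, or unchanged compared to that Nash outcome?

Backward induction with Management moving first.
- Soft: Union compares 3, 7, 3, 3 and picks N2; Management would get 8.
- Firm: Union compares 3, 9, 6, 5 and picks N2; Management would get 6.
- Hard: Union compares 4, 2, 6, 1 and picks N3; Management would get 5.
Management's induced payoffs are 8, 6, 5, so Management commits to Soft. Subgame-perfect outcome: (N2, Soft) with payoffs (7, 8).
Under simultaneous play:
Union's best replies: Soft→N2; Firm→N2; Hard→N3.
Management's best replies: N1→Firm; N2→Hard; N3→Hard; N4→Hard.
The unique mutual best reply is (N3, Hard), giving (6, 5).
Union earns 7 sequentially versus 6 at the Nash outcome: better off.

better off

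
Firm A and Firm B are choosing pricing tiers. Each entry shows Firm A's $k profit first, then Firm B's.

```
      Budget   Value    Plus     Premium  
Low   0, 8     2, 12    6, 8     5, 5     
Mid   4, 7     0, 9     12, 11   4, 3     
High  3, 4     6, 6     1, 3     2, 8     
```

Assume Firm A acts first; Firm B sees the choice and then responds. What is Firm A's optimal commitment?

Mid

Backward induction with Firm A moving first.
- Low: BR = Value, leader payoff 2.
- Mid: BR = Plus, leader payoff 12.
- High: BR = Premium, leader payoff 2.
Maximizing over 2, 12, 2, Firm A chooses Mid. Subgame-perfect outcome: (Mid, Plus) with payoffs (12, 11).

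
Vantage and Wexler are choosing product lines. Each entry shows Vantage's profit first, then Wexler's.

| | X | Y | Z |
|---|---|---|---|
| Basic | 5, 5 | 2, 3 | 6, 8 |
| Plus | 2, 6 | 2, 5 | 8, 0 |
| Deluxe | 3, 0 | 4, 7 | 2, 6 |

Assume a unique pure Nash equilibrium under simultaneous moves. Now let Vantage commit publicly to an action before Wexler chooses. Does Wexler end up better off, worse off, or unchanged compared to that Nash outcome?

better off

Work backward from Wexler's decision.
- Basic → Wexler plays Z (best of 5, 3, 8); Vantage gets 6.
- Plus → Wexler plays X (best of 6, 5, 0); Vantage gets 2.
- Deluxe → Wexler plays Y (best of 0, 7, 6); Vantage gets 4.
Vantage's induced payoffs are 6, 2, 4, so Vantage commits to Basic. Subgame-perfect outcome: (Basic, Z) with payoffs (6, 8).
Now find the simultaneous Nash equilibrium.
Vantage's best replies: X→Basic; Y→Deluxe; Z→Plus.
Wexler's best replies: Basic→Z; Plus→X; Deluxe→Y.
The unique mutual best reply is (Deluxe, Y), giving (4, 7).
Wexler earns 8 sequentially versus 7 at the Nash outcome: better off.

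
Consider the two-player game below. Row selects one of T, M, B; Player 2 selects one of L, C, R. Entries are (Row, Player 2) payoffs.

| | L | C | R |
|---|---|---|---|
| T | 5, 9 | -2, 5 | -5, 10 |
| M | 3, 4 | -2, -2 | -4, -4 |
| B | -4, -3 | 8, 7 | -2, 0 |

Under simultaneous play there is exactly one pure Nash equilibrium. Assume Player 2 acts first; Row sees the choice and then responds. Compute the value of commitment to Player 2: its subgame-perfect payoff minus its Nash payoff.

Row best-responds to each possible Player 2 move:
- L: Row compares 5, 3, -4 and picks T; Player 2 would get 9.
- C: Row compares -2, -2, 8 and picks B; Player 2 would get 7.
- R: Row compares -5, -4, -2 and picks B; Player 2 would get 0.
Player 2's induced payoffs are 9, 7, 0, so Player 2 commits to L. Subgame-perfect outcome: (T, L) with payoffs (5, 9).
Now find the simultaneous Nash equilibrium.
Row's best replies: L→T; C→B; R→B.
Player 2's best replies: T→R; M→L; B→C.
The unique mutual best reply is (B, C), giving (8, 7).
Player 2's commitment gain: 9 − 7 = 2.

2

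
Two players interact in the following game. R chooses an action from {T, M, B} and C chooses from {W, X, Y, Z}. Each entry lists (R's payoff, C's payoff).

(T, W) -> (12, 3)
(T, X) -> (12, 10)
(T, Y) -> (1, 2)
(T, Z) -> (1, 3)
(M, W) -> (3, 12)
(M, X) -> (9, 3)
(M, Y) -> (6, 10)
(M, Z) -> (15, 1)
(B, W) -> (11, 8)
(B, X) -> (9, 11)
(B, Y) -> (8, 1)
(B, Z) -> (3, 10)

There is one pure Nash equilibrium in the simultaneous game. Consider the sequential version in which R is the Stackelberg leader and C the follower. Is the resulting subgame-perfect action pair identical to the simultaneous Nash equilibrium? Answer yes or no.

yes

Work backward from C's decision.
- T: C compares 3, 10, 2, 3 and picks X; R would get 12.
- M: C compares 12, 3, 10, 1 and picks W; R would get 3.
- B: C compares 8, 11, 1, 10 and picks X; R would get 9.
Among 12, 3, 9, the best is 12 at T. Subgame-perfect outcome: (T, X) with payoffs (12, 10).
Under simultaneous play:
R's best replies: W→T; X→T; Y→B; Z→M.
C's best replies: T→X; M→W; B→X.
The unique mutual best reply is (T, X), giving (12, 10).
Sequential outcome (T, X) coincides with the Nash profile (T, X).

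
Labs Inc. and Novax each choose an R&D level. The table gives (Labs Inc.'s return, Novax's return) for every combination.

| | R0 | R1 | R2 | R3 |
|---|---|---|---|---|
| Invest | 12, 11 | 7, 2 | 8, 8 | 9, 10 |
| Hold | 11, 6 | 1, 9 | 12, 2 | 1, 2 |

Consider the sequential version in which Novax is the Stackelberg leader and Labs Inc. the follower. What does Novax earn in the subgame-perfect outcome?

Work backward from Labs Inc.'s decision.
- R0: BR = Invest, leader payoff 11.
- R1: BR = Invest, leader payoff 2.
- R2: BR = Hold, leader payoff 2.
- R3: BR = Invest, leader payoff 10.
Maximizing over 11, 2, 2, 10, Novax chooses R0. Subgame-perfect outcome: (Invest, R0) with payoffs (12, 11).

11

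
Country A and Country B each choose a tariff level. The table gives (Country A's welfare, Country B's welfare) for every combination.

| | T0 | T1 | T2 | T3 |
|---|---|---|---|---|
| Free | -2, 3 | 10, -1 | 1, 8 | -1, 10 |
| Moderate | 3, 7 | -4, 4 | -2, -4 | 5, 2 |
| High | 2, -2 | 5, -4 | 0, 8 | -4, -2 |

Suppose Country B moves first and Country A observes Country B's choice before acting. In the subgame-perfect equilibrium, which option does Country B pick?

T2

Backward induction with Country B moving first.
- T0: Country A compares -2, 3, 2 and picks Moderate; Country B would get 7.
- T1: Country A compares 10, -4, 5 and picks Free; Country B would get -1.
- T2: Country A compares 1, -2, 0 and picks Free; Country B would get 8.
- T3: Country A compares -1, 5, -4 and picks Moderate; Country B would get 2.
Among 7, -1, 8, 2, the best is 8 at T2. Subgame-perfect outcome: (Free, T2) with payoffs (1, 8).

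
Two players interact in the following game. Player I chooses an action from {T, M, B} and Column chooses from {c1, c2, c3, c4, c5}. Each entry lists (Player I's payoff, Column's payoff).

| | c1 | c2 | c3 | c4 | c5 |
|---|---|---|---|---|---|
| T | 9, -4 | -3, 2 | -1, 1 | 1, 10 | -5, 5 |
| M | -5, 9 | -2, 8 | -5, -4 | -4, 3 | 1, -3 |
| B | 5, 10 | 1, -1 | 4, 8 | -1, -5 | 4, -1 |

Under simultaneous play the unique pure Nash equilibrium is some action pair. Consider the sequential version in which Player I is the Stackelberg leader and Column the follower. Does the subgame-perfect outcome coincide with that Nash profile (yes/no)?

Work backward from Column's decision.
- T: Column compares -4, 2, 1, 10, 5 and picks c4; Player I would get 1.
- M: Column compares 9, 8, -4, 3, -3 and picks c1; Player I would get -5.
- B: Column compares 10, -1, 8, -5, -1 and picks c1; Player I would get 5.
Player I's induced payoffs are 1, -5, 5, so Player I commits to B. Subgame-perfect outcome: (B, c1) with payoffs (5, 10).
For the simultaneous game, intersect best replies.
Player I's best replies: c1→T; c2→B; c3→B; c4→T; c5→B.
Column's best replies: T→c4; M→c1; B→c1.
The unique mutual best reply is (T, c4), giving (1, 10).
Sequential outcome (B, c1) differs from the Nash profile (T, c4).

no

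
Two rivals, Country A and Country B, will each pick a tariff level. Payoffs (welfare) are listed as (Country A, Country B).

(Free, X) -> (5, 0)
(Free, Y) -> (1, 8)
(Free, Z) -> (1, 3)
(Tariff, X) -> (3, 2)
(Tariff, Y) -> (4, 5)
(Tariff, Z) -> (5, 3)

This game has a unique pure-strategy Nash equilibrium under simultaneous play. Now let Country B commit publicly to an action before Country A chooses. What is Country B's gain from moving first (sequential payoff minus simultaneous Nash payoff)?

Country A best-responds to each possible Country B move:
- X → Country A plays Free (best of 5, 3); Country B gets 0.
- Y → Country A plays Tariff (best of 1, 4); Country B gets 5.
- Z → Country A plays Tariff (best of 1, 5); Country B gets 3.
Maximizing over 0, 5, 3, Country B chooses Y. Subgame-perfect outcome: (Tariff, Y) with payoffs (4, 5).
Under simultaneous play:
Country A's best replies: X→Free; Y→Tariff; Z→Tariff.
Country B's best replies: Free→Y; Tariff→Y.
Only (Tariff, Y) has each player best-responding; Nash payoffs (4, 5).
Country B's commitment gain: 5 − 5 = 0.

0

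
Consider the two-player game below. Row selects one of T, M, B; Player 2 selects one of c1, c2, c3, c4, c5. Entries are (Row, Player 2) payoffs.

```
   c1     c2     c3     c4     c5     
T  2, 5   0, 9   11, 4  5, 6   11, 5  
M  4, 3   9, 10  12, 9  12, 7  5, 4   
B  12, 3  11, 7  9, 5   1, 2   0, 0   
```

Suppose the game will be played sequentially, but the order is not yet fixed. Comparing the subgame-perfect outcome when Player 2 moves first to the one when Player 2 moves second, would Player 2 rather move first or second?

If Row leads: Player 2's best replies are T→c2, M→c2, B→c2; Row's induced payoffs 0, 9, 11; outcome (B, c2), payoffs (11, 7).
If Player 2 leads: Row's best replies are c1→B, c2→B, c3→M, c4→M, c5→T; Player 2's induced payoffs 3, 7, 9, 7, 5; outcome (M, c3), payoffs (12, 9).
Player 2 gets 9 moving first and 7 moving second, so Player 2 prefers to move first.

first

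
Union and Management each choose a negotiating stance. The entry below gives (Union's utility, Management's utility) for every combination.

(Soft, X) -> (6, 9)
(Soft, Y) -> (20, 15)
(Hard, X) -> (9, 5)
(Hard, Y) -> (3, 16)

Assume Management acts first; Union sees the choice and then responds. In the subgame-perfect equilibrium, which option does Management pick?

Y

Work backward from Union's decision.
- X: Union compares 6, 9 and picks Hard; Management would get 5.
- Y: Union compares 20, 3 and picks Soft; Management would get 15.
Maximizing over 5, 15, Management chooses Y. Subgame-perfect outcome: (Soft, Y) with payoffs (20, 15).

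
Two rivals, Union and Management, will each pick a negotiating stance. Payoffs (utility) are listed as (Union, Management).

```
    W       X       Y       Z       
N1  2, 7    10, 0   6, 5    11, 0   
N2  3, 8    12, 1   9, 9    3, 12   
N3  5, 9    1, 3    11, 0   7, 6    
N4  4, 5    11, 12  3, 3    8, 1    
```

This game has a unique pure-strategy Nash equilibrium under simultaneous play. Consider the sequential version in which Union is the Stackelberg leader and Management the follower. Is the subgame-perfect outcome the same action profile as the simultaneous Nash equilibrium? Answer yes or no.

Work backward from Management's decision.
- N1: BR = W, leader payoff 2.
- N2: BR = Z, leader payoff 3.
- N3: BR = W, leader payoff 5.
- N4: BR = X, leader payoff 11.
Union's induced payoffs are 2, 3, 5, 11, so Union commits to N4. Subgame-perfect outcome: (N4, X) with payoffs (11, 12).
Now find the simultaneous Nash equilibrium.
Union's best replies: W→N3; X→N2; Y→N3; Z→N1.
Management's best replies: N1→W; N2→Z; N3→W; N4→X.
The unique mutual best reply is (N3, W), giving (5, 9).
Sequential outcome (N4, X) differs from the Nash profile (N3, W).

no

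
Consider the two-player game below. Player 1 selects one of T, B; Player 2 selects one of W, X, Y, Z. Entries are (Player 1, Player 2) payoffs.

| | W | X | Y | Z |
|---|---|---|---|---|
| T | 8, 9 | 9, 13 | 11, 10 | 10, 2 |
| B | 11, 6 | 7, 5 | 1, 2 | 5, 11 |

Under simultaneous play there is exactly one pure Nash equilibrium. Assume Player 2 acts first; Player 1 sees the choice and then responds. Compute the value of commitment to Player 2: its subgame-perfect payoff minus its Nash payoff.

Player 1 best-responds to each possible Player 2 move:
- W → Player 1 plays B (best of 8, 11); Player 2 gets 6.
- X → Player 1 plays T (best of 9, 7); Player 2 gets 13.
- Y → Player 1 plays T (best of 11, 1); Player 2 gets 10.
- Z → Player 1 plays T (best of 10, 5); Player 2 gets 2.
Among 6, 13, 10, 2, the best is 13 at X. Subgame-perfect outcome: (T, X) with payoffs (9, 13).
Under simultaneous play:
Player 1's best replies: W→B; X→T; Y→T; Z→T.
Player 2's best replies: T→X; B→Z.
Only (T, X) has each player best-responding; Nash payoffs (9, 13).
Player 2's commitment gain: 13 − 13 = 0.

0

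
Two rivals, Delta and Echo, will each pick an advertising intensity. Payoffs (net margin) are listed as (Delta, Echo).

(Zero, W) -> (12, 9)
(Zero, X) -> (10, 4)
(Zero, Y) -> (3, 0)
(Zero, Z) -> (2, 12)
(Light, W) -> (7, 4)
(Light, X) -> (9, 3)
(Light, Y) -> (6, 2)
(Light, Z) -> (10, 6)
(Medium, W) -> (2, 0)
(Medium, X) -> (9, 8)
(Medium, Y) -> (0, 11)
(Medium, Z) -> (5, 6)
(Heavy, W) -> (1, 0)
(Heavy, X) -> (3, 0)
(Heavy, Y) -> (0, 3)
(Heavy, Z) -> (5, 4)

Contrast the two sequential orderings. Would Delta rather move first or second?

second

If Delta leads: Echo's best replies are Zero→Z, Light→Z, Medium→Y, Heavy→Z; Delta's induced payoffs 2, 10, 0, 5; outcome (Light, Z), payoffs (10, 6).
If Echo leads: Delta's best replies are W→Zero, X→Zero, Y→Light, Z→Light; Echo's induced payoffs 9, 4, 2, 6; outcome (Zero, W), payoffs (12, 9).
Delta gets 10 moving first and 12 moving second, so Delta prefers to move second.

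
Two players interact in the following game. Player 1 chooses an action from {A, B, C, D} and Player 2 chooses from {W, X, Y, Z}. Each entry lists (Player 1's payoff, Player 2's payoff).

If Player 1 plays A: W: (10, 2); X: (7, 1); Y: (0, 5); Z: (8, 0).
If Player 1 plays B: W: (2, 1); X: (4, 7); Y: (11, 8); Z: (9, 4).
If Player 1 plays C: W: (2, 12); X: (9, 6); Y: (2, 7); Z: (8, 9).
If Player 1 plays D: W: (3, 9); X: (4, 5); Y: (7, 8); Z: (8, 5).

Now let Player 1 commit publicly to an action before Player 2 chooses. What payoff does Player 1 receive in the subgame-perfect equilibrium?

11

Work backward from Player 2's decision.
- A: BR = Y, leader payoff 0.
- B: BR = Y, leader payoff 11.
- C: BR = W, leader payoff 2.
- D: BR = W, leader payoff 3.
Maximizing over 0, 11, 2, 3, Player 1 chooses B. Subgame-perfect outcome: (B, Y) with payoffs (11, 8).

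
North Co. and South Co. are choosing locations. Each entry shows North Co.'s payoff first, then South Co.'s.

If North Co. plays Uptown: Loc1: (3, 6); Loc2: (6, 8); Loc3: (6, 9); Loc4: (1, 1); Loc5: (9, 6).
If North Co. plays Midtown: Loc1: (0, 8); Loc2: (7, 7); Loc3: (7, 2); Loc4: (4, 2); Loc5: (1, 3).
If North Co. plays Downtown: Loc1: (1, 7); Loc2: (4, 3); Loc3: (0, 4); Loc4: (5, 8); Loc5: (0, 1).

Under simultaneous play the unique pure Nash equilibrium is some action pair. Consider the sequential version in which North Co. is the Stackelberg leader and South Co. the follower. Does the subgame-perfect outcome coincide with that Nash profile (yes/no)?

no

South Co. best-responds to each possible North Co. move:
- Uptown → South Co. plays Loc3 (best of 6, 8, 9, 1, 6); North Co. gets 6.
- Midtown → South Co. plays Loc1 (best of 8, 7, 2, 2, 3); North Co. gets 0.
- Downtown → South Co. plays Loc4 (best of 7, 3, 4, 8, 1); North Co. gets 5.
Among 6, 0, 5, the best is 6 at Uptown. Subgame-perfect outcome: (Uptown, Loc3) with payoffs (6, 9).
Now find the simultaneous Nash equilibrium.
North Co.'s best replies: Loc1→Uptown; Loc2→Midtown; Loc3→Midtown; Loc4→Downtown; Loc5→Uptown.
South Co.'s best replies: Uptown→Loc3; Midtown→Loc1; Downtown→Loc4.
Only (Downtown, Loc4) has each player best-responding; Nash payoffs (5, 8).
Sequential outcome (Uptown, Loc3) differs from the Nash profile (Downtown, Loc4).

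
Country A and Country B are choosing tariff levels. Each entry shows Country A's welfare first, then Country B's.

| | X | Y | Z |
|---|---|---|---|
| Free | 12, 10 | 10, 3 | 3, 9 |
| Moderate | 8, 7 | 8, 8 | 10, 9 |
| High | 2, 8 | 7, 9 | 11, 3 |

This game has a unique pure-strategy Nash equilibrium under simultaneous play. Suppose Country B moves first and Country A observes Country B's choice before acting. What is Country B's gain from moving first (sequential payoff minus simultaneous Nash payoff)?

0

Backward induction with Country B moving first.
- X: Country A compares 12, 8, 2 and picks Free; Country B would get 10.
- Y: Country A compares 10, 8, 7 and picks Free; Country B would get 3.
- Z: Country A compares 3, 10, 11 and picks High; Country B would get 3.
Among 10, 3, 3, the best is 10 at X. Subgame-perfect outcome: (Free, X) with payoffs (12, 10).
Under simultaneous play:
Country A's best replies: X→Free; Y→Free; Z→High.
Country B's best replies: Free→X; Moderate→Z; High→Y.
Only (Free, X) has each player best-responding; Nash payoffs (12, 10).
Country B's commitment gain: 10 − 10 = 0.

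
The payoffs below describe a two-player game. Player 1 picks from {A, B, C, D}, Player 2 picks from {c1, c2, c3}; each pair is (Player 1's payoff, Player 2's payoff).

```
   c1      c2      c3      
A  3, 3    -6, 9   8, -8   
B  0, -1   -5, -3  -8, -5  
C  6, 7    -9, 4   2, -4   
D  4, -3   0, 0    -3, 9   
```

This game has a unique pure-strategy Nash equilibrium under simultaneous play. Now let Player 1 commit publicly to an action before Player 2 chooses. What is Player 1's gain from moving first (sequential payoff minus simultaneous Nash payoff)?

0

Player 2 best-responds to each possible Player 1 move:
- A → Player 2 plays c2 (best of 3, 9, -8); Player 1 gets -6.
- B → Player 2 plays c1 (best of -1, -3, -5); Player 1 gets 0.
- C → Player 2 plays c1 (best of 7, 4, -4); Player 1 gets 6.
- D → Player 2 plays c3 (best of -3, 0, 9); Player 1 gets -3.
Player 1's induced payoffs are -6, 0, 6, -3, so Player 1 commits to C. Subgame-perfect outcome: (C, c1) with payoffs (6, 7).
Under simultaneous play:
Player 1's best replies: c1→C; c2→D; c3→A.
Player 2's best replies: A→c2; B→c1; C→c1; D→c3.
The unique mutual best reply is (C, c1), giving (6, 7).
Player 1's commitment gain: 6 − 6 = 0.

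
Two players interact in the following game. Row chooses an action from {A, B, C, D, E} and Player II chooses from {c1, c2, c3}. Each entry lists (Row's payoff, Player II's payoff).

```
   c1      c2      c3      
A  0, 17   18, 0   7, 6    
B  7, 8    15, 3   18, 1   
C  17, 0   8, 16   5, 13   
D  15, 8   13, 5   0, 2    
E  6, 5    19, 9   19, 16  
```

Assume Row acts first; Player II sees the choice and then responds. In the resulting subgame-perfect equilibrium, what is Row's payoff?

19

Backward induction with Row moving first.
- A: Player II compares 17, 0, 6 and picks c1; Row would get 0.
- B: Player II compares 8, 3, 1 and picks c1; Row would get 7.
- C: Player II compares 0, 16, 13 and picks c2; Row would get 8.
- D: Player II compares 8, 5, 2 and picks c1; Row would get 15.
- E: Player II compares 5, 9, 16 and picks c3; Row would get 19.
Row's induced payoffs are 0, 7, 8, 15, 19, so Row commits to E. Subgame-perfect outcome: (E, c3) with payoffs (19, 16).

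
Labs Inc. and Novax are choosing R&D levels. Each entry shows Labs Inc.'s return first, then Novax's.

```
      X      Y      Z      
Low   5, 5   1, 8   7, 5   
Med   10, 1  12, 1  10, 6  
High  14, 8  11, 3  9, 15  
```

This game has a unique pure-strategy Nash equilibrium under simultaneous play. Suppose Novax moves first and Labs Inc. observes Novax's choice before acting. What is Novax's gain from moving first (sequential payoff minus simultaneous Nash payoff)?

Work backward from Labs Inc.'s decision.
- X → Labs Inc. plays High (best of 5, 10, 14); Novax gets 8.
- Y → Labs Inc. plays Med (best of 1, 12, 11); Novax gets 1.
- Z → Labs Inc. plays Med (best of 7, 10, 9); Novax gets 6.
Maximizing over 8, 1, 6, Novax chooses X. Subgame-perfect outcome: (High, X) with payoffs (14, 8).
For the simultaneous game, intersect best replies.
Labs Inc.'s best replies: X→High; Y→Med; Z→Med.
Novax's best replies: Low→Y; Med→Z; High→Z.
Only (Med, Z) has each player best-responding; Nash payoffs (10, 6).
Novax's commitment gain: 8 − 6 = 2.

2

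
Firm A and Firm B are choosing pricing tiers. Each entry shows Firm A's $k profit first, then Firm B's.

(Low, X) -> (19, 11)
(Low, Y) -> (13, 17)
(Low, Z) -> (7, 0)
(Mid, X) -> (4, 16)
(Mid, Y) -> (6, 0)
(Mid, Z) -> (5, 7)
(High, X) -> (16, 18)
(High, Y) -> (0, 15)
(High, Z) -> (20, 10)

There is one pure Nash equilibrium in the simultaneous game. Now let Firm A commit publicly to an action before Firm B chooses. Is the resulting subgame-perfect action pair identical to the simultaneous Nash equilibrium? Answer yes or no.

no

Solve by backward induction (Firm A leads).
- Low: BR = Y, leader payoff 13.
- Mid: BR = X, leader payoff 4.
- High: BR = X, leader payoff 16.
Among 13, 4, 16, the best is 16 at High. Subgame-perfect outcome: (High, X) with payoffs (16, 18).
Now find the simultaneous Nash equilibrium.
Firm A's best replies: X→Low; Y→Low; Z→High.
Firm B's best replies: Low→Y; Mid→X; High→X.
Only (Low, Y) has each player best-responding; Nash payoffs (13, 17).
Sequential outcome (High, X) differs from the Nash profile (Low, Y).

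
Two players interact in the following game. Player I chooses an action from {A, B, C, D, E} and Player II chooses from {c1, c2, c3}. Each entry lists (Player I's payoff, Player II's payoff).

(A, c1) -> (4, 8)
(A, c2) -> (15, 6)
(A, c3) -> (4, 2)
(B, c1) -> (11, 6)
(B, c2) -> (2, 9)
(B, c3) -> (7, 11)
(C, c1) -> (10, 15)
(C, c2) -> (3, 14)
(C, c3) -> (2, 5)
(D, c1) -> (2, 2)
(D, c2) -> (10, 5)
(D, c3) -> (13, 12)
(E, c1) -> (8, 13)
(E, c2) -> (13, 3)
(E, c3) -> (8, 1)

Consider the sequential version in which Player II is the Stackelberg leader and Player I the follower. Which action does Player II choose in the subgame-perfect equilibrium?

c3

Player I best-responds to each possible Player II move:
- c1: Player I compares 4, 11, 10, 2, 8 and picks B; Player II would get 6.
- c2: Player I compares 15, 2, 3, 10, 13 and picks A; Player II would get 6.
- c3: Player I compares 4, 7, 2, 13, 8 and picks D; Player II would get 12.
Player II's induced payoffs are 6, 6, 12, so Player II commits to c3. Subgame-perfect outcome: (D, c3) with payoffs (13, 12).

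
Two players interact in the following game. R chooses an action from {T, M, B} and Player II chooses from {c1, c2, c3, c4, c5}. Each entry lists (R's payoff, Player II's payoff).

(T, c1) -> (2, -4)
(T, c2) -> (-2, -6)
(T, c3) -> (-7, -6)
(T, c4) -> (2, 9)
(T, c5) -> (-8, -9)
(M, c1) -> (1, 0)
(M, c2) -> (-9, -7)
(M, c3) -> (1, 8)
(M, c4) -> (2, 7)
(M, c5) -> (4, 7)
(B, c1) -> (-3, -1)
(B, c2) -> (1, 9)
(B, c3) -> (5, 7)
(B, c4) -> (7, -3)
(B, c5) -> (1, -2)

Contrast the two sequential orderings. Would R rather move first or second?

first

If R leads: Player II's best replies are T→c4, M→c3, B→c2; R's induced payoffs 2, 1, 1; outcome (T, c4), payoffs (2, 9).
If Player II leads: R's best replies are c1→T, c2→B, c3→B, c4→B, c5→M; Player II's induced payoffs -4, 9, 7, -3, 7; outcome (B, c2), payoffs (1, 9).
R gets 2 moving first and 1 moving second, so R prefers to move first.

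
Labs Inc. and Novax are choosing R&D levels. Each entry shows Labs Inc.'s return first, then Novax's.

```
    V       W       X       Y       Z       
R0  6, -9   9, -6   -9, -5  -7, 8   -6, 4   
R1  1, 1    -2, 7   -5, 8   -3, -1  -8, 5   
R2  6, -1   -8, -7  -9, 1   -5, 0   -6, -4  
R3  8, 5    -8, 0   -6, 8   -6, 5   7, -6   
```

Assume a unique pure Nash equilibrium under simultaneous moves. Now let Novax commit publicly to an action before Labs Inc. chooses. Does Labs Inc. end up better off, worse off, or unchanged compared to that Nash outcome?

unchanged

Backward induction with Novax moving first.
- V → Labs Inc. plays R3 (best of 6, 1, 6, 8); Novax gets 5.
- W → Labs Inc. plays R0 (best of 9, -2, -8, -8); Novax gets -6.
- X → Labs Inc. plays R1 (best of -9, -5, -9, -6); Novax gets 8.
- Y → Labs Inc. plays R1 (best of -7, -3, -5, -6); Novax gets -1.
- Z → Labs Inc. plays R3 (best of -6, -8, -6, 7); Novax gets -6.
Among 5, -6, 8, -1, -6, the best is 8 at X. Subgame-perfect outcome: (R1, X) with payoffs (-5, 8).
For the simultaneous game, intersect best replies.
Labs Inc.'s best replies: V→R3; W→R0; X→R1; Y→R1; Z→R3.
Novax's best replies: R0→Y; R1→X; R2→X; R3→X.
Only (R1, X) has each player best-responding; Nash payoffs (-5, 8).
Labs Inc. earns -5 sequentially versus -5 at the Nash outcome: unchanged.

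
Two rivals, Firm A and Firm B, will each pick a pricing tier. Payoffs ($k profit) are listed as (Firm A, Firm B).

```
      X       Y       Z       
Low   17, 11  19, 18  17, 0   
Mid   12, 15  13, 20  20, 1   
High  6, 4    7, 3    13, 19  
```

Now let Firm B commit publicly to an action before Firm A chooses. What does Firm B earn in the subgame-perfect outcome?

Solve by backward induction (Firm B leads).
- X → Firm A plays Low (best of 17, 12, 6); Firm B gets 11.
- Y → Firm A plays Low (best of 19, 13, 7); Firm B gets 18.
- Z → Firm A plays Mid (best of 17, 20, 13); Firm B gets 1.
Maximizing over 11, 18, 1, Firm B chooses Y. Subgame-perfect outcome: (Low, Y) with payoffs (19, 18).

18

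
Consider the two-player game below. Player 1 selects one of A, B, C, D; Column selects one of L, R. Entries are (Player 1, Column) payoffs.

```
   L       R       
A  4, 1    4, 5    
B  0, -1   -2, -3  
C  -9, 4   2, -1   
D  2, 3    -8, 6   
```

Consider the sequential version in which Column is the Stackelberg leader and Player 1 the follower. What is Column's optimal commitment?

R

Work backward from Player 1's decision.
- L → Player 1 plays A (best of 4, 0, -9, 2); Column gets 1.
- R → Player 1 plays A (best of 4, -2, 2, -8); Column gets 5.
Among 1, 5, the best is 5 at R. Subgame-perfect outcome: (A, R) with payoffs (4, 5).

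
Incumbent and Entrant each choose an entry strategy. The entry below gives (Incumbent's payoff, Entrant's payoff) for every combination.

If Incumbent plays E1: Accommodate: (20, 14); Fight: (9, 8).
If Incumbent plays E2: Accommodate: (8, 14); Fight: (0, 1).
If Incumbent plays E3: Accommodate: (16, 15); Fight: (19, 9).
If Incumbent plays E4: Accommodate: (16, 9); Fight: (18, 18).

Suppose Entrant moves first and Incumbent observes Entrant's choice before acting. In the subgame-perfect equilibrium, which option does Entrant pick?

Accommodate

Solve by backward induction (Entrant leads).
- Accommodate → Incumbent plays E1 (best of 20, 8, 16, 16); Entrant gets 14.
- Fight → Incumbent plays E3 (best of 9, 0, 19, 18); Entrant gets 9.
Maximizing over 14, 9, Entrant chooses Accommodate. Subgame-perfect outcome: (E1, Accommodate) with payoffs (20, 14).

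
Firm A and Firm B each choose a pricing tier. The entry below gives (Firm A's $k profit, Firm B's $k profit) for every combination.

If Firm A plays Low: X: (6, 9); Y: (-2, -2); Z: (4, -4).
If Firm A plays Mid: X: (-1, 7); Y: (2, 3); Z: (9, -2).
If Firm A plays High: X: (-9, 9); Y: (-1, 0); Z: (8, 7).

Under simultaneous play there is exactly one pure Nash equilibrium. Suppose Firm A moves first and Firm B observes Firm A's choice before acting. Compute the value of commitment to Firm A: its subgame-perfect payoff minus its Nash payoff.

Work backward from Firm B's decision.
- Low → Firm B plays X (best of 9, -2, -4); Firm A gets 6.
- Mid → Firm B plays X (best of 7, 3, -2); Firm A gets -1.
- High → Firm B plays X (best of 9, 0, 7); Firm A gets -9.
Maximizing over 6, -1, -9, Firm A chooses Low. Subgame-perfect outcome: (Low, X) with payoffs (6, 9).
Under simultaneous play:
Firm A's best replies: X→Low; Y→Mid; Z→Mid.
Firm B's best replies: Low→X; Mid→X; High→X.
The unique mutual best reply is (Low, X), giving (6, 9).
Firm A's commitment gain: 6 − 6 = 0.

0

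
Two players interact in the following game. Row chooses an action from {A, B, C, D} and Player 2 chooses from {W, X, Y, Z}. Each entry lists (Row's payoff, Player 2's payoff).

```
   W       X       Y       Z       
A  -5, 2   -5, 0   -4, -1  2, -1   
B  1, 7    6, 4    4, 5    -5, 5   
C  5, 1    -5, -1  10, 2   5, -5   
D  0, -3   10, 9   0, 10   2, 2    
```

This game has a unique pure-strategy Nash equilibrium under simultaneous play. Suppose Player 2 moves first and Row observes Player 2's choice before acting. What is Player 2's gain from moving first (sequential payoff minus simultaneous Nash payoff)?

Row best-responds to each possible Player 2 move:
- W: Row compares -5, 1, 5, 0 and picks C; Player 2 would get 1.
- X: Row compares -5, 6, -5, 10 and picks D; Player 2 would get 9.
- Y: Row compares -4, 4, 10, 0 and picks C; Player 2 would get 2.
- Z: Row compares 2, -5, 5, 2 and picks C; Player 2 would get -5.
Player 2's induced payoffs are 1, 9, 2, -5, so Player 2 commits to X. Subgame-perfect outcome: (D, X) with payoffs (10, 9).
Now find the simultaneous Nash equilibrium.
Row's best replies: W→C; X→D; Y→C; Z→C.
Player 2's best replies: A→W; B→W; C→Y; D→Y.
The unique mutual best reply is (C, Y), giving (10, 2).
Player 2's commitment gain: 9 − 2 = 7.

7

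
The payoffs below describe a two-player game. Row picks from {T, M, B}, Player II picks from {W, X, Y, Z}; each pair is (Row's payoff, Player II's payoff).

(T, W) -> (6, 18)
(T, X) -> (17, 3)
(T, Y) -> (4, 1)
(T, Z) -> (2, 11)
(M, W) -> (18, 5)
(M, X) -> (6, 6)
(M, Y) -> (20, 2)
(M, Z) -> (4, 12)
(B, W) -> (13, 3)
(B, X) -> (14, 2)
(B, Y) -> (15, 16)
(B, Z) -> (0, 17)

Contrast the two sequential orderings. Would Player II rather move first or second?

If Row leads: Player II's best replies are T→W, M→Z, B→Z; Row's induced payoffs 6, 4, 0; outcome (T, W), payoffs (6, 18).
If Player II leads: Row's best replies are W→M, X→T, Y→M, Z→M; Player II's induced payoffs 5, 3, 2, 12; outcome (M, Z), payoffs (4, 12).
Player II gets 12 moving first and 18 moving second, so Player II prefers to move second.

second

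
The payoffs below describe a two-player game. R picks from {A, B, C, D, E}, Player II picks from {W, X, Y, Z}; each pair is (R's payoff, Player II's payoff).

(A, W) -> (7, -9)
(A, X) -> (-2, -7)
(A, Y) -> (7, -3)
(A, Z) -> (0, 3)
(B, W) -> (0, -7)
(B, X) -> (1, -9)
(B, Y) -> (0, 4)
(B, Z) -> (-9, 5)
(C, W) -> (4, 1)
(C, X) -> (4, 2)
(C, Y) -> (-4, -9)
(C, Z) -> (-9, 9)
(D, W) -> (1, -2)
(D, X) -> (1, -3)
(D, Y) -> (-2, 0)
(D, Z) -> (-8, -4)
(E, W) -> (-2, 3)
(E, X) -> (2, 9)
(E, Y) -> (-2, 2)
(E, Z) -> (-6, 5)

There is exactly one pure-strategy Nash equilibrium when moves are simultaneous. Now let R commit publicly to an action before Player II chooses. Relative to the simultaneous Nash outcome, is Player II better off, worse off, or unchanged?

Solve by backward induction (R leads).
- A → Player II plays Z (best of -9, -7, -3, 3); R gets 0.
- B → Player II plays Z (best of -7, -9, 4, 5); R gets -9.
- C → Player II plays Z (best of 1, 2, -9, 9); R gets -9.
- D → Player II plays Y (best of -2, -3, 0, -4); R gets -2.
- E → Player II plays X (best of 3, 9, 2, 5); R gets 2.
Maximizing over 0, -9, -9, -2, 2, R chooses E. Subgame-perfect outcome: (E, X) with payoffs (2, 9).
Now find the simultaneous Nash equilibrium.
R's best replies: W→A; X→C; Y→A; Z→A.
Player II's best replies: A→Z; B→Z; C→Z; D→Y; E→X.
The unique mutual best reply is (A, Z), giving (0, 3).
Player II earns 9 sequentially versus 3 at the Nash outcome: better off.

better off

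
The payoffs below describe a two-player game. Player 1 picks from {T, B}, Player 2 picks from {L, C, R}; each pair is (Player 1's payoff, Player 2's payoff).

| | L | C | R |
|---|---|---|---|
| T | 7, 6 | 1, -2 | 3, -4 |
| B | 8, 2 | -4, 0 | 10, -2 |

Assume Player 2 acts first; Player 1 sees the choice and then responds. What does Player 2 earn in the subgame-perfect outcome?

2

Player 1 best-responds to each possible Player 2 move:
- L: BR = B, leader payoff 2.
- C: BR = T, leader payoff -2.
- R: BR = B, leader payoff -2.
Player 2's induced payoffs are 2, -2, -2, so Player 2 commits to L. Subgame-perfect outcome: (B, L) with payoffs (8, 2).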